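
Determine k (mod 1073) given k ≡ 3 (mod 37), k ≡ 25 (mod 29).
373

Using the Chinese Remainder Theorem:
M = product of moduli = 1073
For equation 1: M_1 = 29, 29 ≡ 29 (mod 37), inverse of 29 mod 37 is 23 (check: 29 × 23 = 667 ≡ 1 (mod 37))
For equation 2: M_2 = 37, 37 ≡ 8 (mod 29), inverse of 37 mod 29 is 11 (check: 8 × 11 = 88 ≡ 1 (mod 29))
Combine: k ≡ Σ r_i×M_i×(M_i⁻¹ mod m_i) = 3×29×23 + 25×37×11 = 2001 + 10175 = 12176
12176 mod 1073 = 373
k ≡ 373 (mod 1073)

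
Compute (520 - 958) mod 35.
17

(520 - 958) = -438
-438 mod 35 = 17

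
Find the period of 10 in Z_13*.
Powers of 10 mod 13: 10^1≡10, 10^2≡9, 10^3≡12, 10^4≡3, 10^5≡4, 10^6≡1. Order = 6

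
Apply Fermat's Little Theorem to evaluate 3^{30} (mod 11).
1

By Fermat's Little Theorem, a^(p-1) ≡ 1 (mod p) for prime p and gcd(a, p) = 1
Here p = 11, so 3^10 ≡ 1 (mod 11)
We can reduce the exponent: 30 mod 10 = 0
So 3^30 ≡ 3^0 (mod 11)
Computing: 3^0 mod 11 = 1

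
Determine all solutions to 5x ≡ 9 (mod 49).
41

Since gcd(5, 49) = 1 divides 9, a solution exists.
Multiply both sides by the inverse of 5 mod 49:
  5^(-1) mod 49 = 10
  x ≡ 10 × 9 ≡ 90 ≡ 41 (mod 49)
Verification: 5 × 41 = 205 = 4 × 49 + 9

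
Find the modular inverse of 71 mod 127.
71^(-1) ≡ 34 (mod 127). Verification: 71 × 34 = 2414 ≡ 1 (mod 127)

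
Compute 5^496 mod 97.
Using Fermat: 5^{96} ≡ 1 (mod 97). 496 ≡ 16 (mod 96). So 5^{496} ≡ 5^{16} ≡ 36 (mod 97)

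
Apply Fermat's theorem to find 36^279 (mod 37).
By Fermat: 36^{36} ≡ 1 (mod 37). 279 = 7×36 + 27. So 36^{279} ≡ 36^{27} ≡ 36 (mod 37)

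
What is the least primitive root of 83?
2

A primitive root g modulo p has order p-1 = 82
Prime divisors of 82: [2, 41]
g is a primitive root iff g^(82/q) ≢ 1 (mod 83) for each prime divisor q
Testing small values:
  g = 2: 2^41 ≡ 82, 2^2 ≡ 4 (mod 83) → none is 1, primitive root!
The smallest primitive root is 2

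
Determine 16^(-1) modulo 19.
16^(-1) ≡ 6 (mod 19). Verification: 16 × 6 = 96 ≡ 1 (mod 19)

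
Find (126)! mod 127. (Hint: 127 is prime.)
By Wilson's theorem, (126)! ≡ -1 ≡ 126 (mod 127)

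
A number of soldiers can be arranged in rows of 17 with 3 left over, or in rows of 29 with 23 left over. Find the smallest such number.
M = 17 × 29 = 493. M₁ = 29, y₁ ≡ 10 (mod 17). M₂ = 17, y₂ ≡ 12 (mod 29). t = 3×29×10 + 23×17×12 ≡ 139 (mod 493). The smallest positive such number is 139.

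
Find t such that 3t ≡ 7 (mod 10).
9

Since gcd(3, 10) = 1 divides 7, a solution exists.
Multiply both sides by the inverse of 3 mod 10:
  3^(-1) mod 10 = 7
  x ≡ 7 × 7 ≡ 49 ≡ 9 (mod 10)
Verification: 3 × 9 = 27 = 2 × 10 + 7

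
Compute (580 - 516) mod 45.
19

(580 - 516) = 64
64 mod 45 = 19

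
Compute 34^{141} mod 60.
4

Using successive squaring:
Binary expansion of 141: 10001101
Powers of 34 mod 60 (each is the square of the previous):
  34^1 ≡ 34 (mod 60)
  34^2 ≡ 34² = 1156 ≡ 16 (mod 60)
  34^4 ≡ 16² = 256 ≡ 16 (mod 60)
  34^8 ≡ 16² = 256 ≡ 16 (mod 60)
  34^16 ≡ 16² = 256 ≡ 16 (mod 60)
  34^32 ≡ 16² = 256 ≡ 16 (mod 60)
  34^64 ≡ 16² = 256 ≡ 16 (mod 60)
  34^128 ≡ 16² = 256 ≡ 16 (mod 60)
141 = 128 + 8 + 4 + 1, so 34^141 = 34^128 × 34^8 × 34^4 × 34^1 ≡ 16 × 16 × 16 × 34 (mod 60)
Multiplying step by step:
  16 × 16 = 256 ≡ 16 (mod 60)
  16 × 16 = 256 ≡ 16 (mod 60)
  16 × 34 = 544 ≡ 4 (mod 60)
Result: 34^141 ≡ 4 (mod 60)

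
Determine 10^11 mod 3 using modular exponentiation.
Using Fermat: 10^{2} ≡ 1 (mod 3). 11 ≡ 1 (mod 2). So 10^{11} ≡ 10^{1} ≡ 1 (mod 3)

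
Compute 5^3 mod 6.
3 = 2 + 1 (binary 11). Repeated squaring mod 6: 5^1 ≡ 5; 5^2 ≡ 5² = 25 ≡ 1. Multiply: 5^3 = 5^2 × 5^1 ≡ 1 × 5 (mod 6): 1 × 5 = 5 ≡ 5. So 5^3 ≡ 5 (mod 6).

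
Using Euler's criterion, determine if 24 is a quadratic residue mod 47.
By Euler's criterion: 24^{23} ≡ 1 (mod 47). Since this equals 1, 24 is a QR.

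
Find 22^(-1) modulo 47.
15

Using Extended Euclidean Algorithm:
gcd(22, 47) = 1
Bezout coefficients: 22 × 15 + 47 × -7 = 1
So 22 × 15 ≡ 1 (mod 47)
The inverse is 15 mod 47 = 15
Verification: 22 × 15 = 330 = 7 × 47 + 1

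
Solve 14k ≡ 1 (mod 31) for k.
20

Using Extended Euclidean Algorithm:
gcd(14, 31) = 1
Bezout coefficients: 14 × -11 + 31 × 5 = 1
So 14 × -11 ≡ 1 (mod 31)
The inverse is -11 mod 31 = 20
Verification: 14 × 20 = 280 = 9 × 31 + 1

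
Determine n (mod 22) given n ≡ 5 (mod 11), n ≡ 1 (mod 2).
5

Using the Chinese Remainder Theorem:
M = product of moduli = 22
For equation 1: M_1 = 2, 2 ≡ 2 (mod 11), inverse of 2 mod 11 is 6 (check: 2 × 6 = 12 ≡ 1 (mod 11))
For equation 2: M_2 = 11, 11 ≡ 1 (mod 2), inverse of 11 mod 2 is 1 (check: 1 × 1 = 1 ≡ 1 (mod 2))
Combine: n ≡ Σ r_i×M_i×(M_i⁻¹ mod m_i) = 5×2×6 + 1×11×1 = 60 + 11 = 71
71 mod 22 = 5
n ≡ 5 (mod 22)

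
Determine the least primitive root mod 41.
p - 1 = 40 has prime divisors 2, 5. h is a primitive root mod 41 iff h^(40/q) ≢ 1 (mod 41) for each such q.
h = 2: 2^20 ≡ 1, 2^8 ≡ 10 (mod 41); 2^20 ≡ 1, so not a primitive root.
h = 3: 3^20 ≡ 40, 3^8 ≡ 1 (mod 41); 3^8 ≡ 1, so not a primitive root.
h = 4: 4^20 ≡ 1, 4^8 ≡ 18 (mod 41); 4^20 ≡ 1, so not a primitive root.
h = 5: 5^20 ≡ 1, 5^8 ≡ 18 (mod 41); 5^20 ≡ 1, so not a primitive root.
h = 6: 6^20 ≡ 40, 6^8 ≡ 10 (mod 41); none is 1, so 6 has order 40 and is a primitive root.
The smallest primitive root mod 41 is g = 6.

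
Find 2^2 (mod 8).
2 = 2 (binary 10). Repeated squaring mod 8: 2^1 ≡ 2; 2^2 ≡ 2² = 4 ≡ 4. So 2^2 ≡ 4 (mod 8).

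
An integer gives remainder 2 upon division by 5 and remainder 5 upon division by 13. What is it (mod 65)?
M = 5 × 13 = 65. M₁ = 13, y₁ ≡ 2 (mod 5). M₂ = 5, y₂ ≡ 8 (mod 13). r = 2×13×2 + 5×5×8 ≡ 57 (mod 65). The smallest positive such number is 57.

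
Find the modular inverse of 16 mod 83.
16^(-1) ≡ 26 (mod 83). Verification: 16 × 26 = 416 ≡ 1 (mod 83)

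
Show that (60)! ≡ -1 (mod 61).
(60)! mod 61 = 60. Since this equals -1 (mod 61), Wilson confirms 61 is prime.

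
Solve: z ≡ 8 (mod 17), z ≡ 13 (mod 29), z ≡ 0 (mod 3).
M = 17 × 29 × 3 = 1479. M₁ = 87, y₁ ≡ 9 (mod 17). M₂ = 51, y₂ ≡ 4 (mod 29). M₃ = 493, y₃ ≡ 1 (mod 3). z = 8×87×9 + 13×51×4 + 0×493×1 ≡ 42 (mod 1479)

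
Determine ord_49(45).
Powers of 45 mod 49: 45^1≡45, 45^2≡16, 45^3≡34, 45^4≡11, 45^5≡5, 45^6≡29, 45^7≡31, 45^8≡23, 45^9≡6, 45^10≡25, 45^11≡47, 45^12≡8, 45^13≡17, 45^14≡30, 45^15≡27, 45^16≡39, 45^17≡40, 45^18≡36, 45^19≡3, 45^20≡37, 45^21≡48, 45^22≡4, 45^23≡33, 45^24≡15, 45^25≡38, 45^26≡44, 45^27≡20, 45^28≡18, 45^29≡26, 45^30≡43, 45^31≡24, 45^32≡2, 45^33≡41, 45^34≡32, 45^35≡19, 45^36≡22, 45^37≡10, 45^38≡9, 45^39≡13, 45^40≡46, 45^41≡12, 45^42≡1. Order = 42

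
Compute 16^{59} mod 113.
28

Using successive squaring:
Binary expansion of 59: 111011
Powers of 16 mod 113 (each is the square of the previous):
  16^1 ≡ 16 (mod 113)
  16^2 ≡ 16² = 256 ≡ 30 (mod 113)
  16^4 ≡ 30² = 900 ≡ 109 (mod 113)
  16^8 ≡ 109² = 11881 ≡ 16 (mod 113)
  16^16 ≡ 16² = 256 ≡ 30 (mod 113)
  16^32 ≡ 30² = 900 ≡ 109 (mod 113)
59 = 32 + 16 + 8 + 2 + 1, so 16^59 = 16^32 × 16^16 × 16^8 × 16^2 × 16^1 ≡ 109 × 30 × 16 × 30 × 16 (mod 113)
Multiplying step by step:
  109 × 30 = 3270 ≡ 106 (mod 113)
  106 × 16 = 1696 ≡ 1 (mod 113)
  1 × 30 = 30 ≡ 30 (mod 113)
  30 × 16 = 480 ≡ 28 (mod 113)
Result: 16^59 ≡ 28 (mod 113)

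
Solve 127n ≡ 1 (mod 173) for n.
127^(-1) ≡ 94 (mod 173). Verification: 127 × 94 = 11938 ≡ 1 (mod 173)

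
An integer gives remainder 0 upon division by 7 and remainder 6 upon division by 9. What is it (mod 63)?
M = 7 × 9 = 63. M₁ = 9, y₁ ≡ 4 (mod 7). M₂ = 7, y₂ ≡ 4 (mod 9). z = 0×9×4 + 6×7×4 ≡ 42 (mod 63). The smallest positive such number is 42.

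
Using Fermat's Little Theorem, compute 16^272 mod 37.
By Fermat: 16^{36} ≡ 1 (mod 37). 272 ≡ 20 (mod 36). So 16^{272} ≡ 16^{20} ≡ 34 (mod 37)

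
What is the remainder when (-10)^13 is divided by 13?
Using Fermat: (-10)^{12} ≡ 1 (mod 13). 13 ≡ 1 (mod 12). So (-10)^{13} ≡ (-10)^{1} ≡ 3 (mod 13)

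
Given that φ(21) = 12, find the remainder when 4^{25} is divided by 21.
By Euler: 4^{12} ≡ 1 (mod 21) since gcd(4, 21) = 1. 25 = 2×12 + 1. So 4^{25} ≡ 4^{1} ≡ 4 (mod 21)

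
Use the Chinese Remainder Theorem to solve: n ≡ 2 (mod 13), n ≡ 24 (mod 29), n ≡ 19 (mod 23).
1445

Using the Chinese Remainder Theorem:
M = product of moduli = 8671
For equation 1: M_1 = 667, 667 ≡ 4 (mod 13), inverse of 667 mod 13 is 10 (check: 4 × 10 = 40 ≡ 1 (mod 13))
For equation 2: M_2 = 299, 299 ≡ 9 (mod 29), inverse of 299 mod 29 is 13 (check: 9 × 13 = 117 ≡ 1 (mod 29))
For equation 3: M_3 = 377, 377 ≡ 9 (mod 23), inverse of 377 mod 23 is 18 (check: 9 × 18 = 162 ≡ 1 (mod 23))
Combine: n ≡ Σ r_i×M_i×(M_i⁻¹ mod m_i) = 2×667×10 + 24×299×13 + 19×377×18 = 13340 + 93288 + 128934 = 235562
235562 mod 8671 = 1445
n ≡ 1445 (mod 8671)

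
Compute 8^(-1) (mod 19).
12

Using Extended Euclidean Algorithm:
gcd(8, 19) = 1
Bezout coefficients: 8 × -7 + 19 × 3 = 1
So 8 × -7 ≡ 1 (mod 19)
The inverse is -7 mod 19 = 12
Verification: 8 × 12 = 96 = 5 × 19 + 1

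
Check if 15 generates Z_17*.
p - 1 = 16 has prime divisors 2. Check 15^(16/q) mod 17 for each: 15^(16/2) = 15^8 ≡ 1 (mod 17). Since 15^8 ≡ 1 (mod 17), the order of 15 divides 8 (in fact the order is 8) ≠ 16, so it is not a primitive root.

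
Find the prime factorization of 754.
2 × 13 × 29

Divide by primes starting from smallest:
754 ÷ 2 = 377
377 ÷ 13 = 29
29 ÷ 29 = 1

754 = 2 × 13 × 29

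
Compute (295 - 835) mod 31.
18

(295 - 835) = -540
-540 mod 31 = 18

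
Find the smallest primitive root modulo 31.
p - 1 = 30 has prime divisors 2, 3, 5. h is a primitive root mod 31 iff h^(30/q) ≢ 1 (mod 31) for each such q.
h = 2: 2^15 ≡ 1, 2^10 ≡ 1, 2^6 ≡ 2 (mod 31); 2^15 ≡ 1, so not a primitive root.
h = 3: 3^15 ≡ 30, 3^10 ≡ 25, 3^6 ≡ 16 (mod 31); none is 1, so 3 has order 30 and is a primitive root.
The smallest primitive root mod 31 is g = 3.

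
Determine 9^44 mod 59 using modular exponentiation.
Using repeated squaring. 44 = 32 + 8 + 4 (binary 101100). Repeated squaring mod 59: 9^1 ≡ 9; 9^2 ≡ 9² = 81 ≡ 22; 9^4 ≡ 22² = 484 ≡ 12; 9^8 ≡ 12² = 144 ≡ 26; 9^16 ≡ 26² = 676 ≡ 27; 9^32 ≡ 27² = 729 ≡ 21. Multiply: 9^44 = 9^32 × 9^8 × 9^4 ≡ 21 × 26 × 12 (mod 59): 21 × 26 = 546 ≡ 15; 15 × 12 = 180 ≡ 3. So 9^44 ≡ 3 (mod 59).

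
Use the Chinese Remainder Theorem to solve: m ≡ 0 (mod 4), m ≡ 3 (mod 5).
M = 4 × 5 = 20. M₁ = 5, y₁ ≡ 1 (mod 4). M₂ = 4, y₂ ≡ 4 (mod 5). m = 0×5×1 + 3×4×4 ≡ 8 (mod 20)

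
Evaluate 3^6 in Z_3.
3 ≡ 0 (mod 3). 6 = 4 + 2 (binary 110). Repeated squaring mod 3: 0^1 ≡ 0; 0^2 ≡ 0² = 0 ≡ 0; 0^4 ≡ 0² = 0 ≡ 0. Multiply: 3^6 ≡ 0^4 × 0^2 ≡ 0 × 0 (mod 3): 0 × 0 = 0 ≡ 0. So 3^6 ≡ 0 (mod 3).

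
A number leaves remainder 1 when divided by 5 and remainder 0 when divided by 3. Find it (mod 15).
M = 5 × 3 = 15. M₁ = 3, y₁ ≡ 2 (mod 5). M₂ = 5, y₂ ≡ 2 (mod 3). k = 1×3×2 + 0×5×2 ≡ 6 (mod 15)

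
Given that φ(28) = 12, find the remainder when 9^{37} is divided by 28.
By Euler: 9^{12} ≡ 1 (mod 28) since gcd(9, 28) = 1. 37 = 3×12 + 1. So 9^{37} ≡ 9^{1} ≡ 9 (mod 28)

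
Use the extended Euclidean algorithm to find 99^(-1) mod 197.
Extended GCD: 99(2) + 197(-1) = 1. So 99^(-1) ≡ 2 ≡ 2 (mod 197). Verify: 99 × 2 = 198 ≡ 1 (mod 197)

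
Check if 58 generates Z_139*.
p - 1 = 138 has prime divisors 2, 3, 23. Check 58^(138/q) mod 139 for each: 58^(138/2) = 58^69 ≡ 138, 58^(138/3) = 58^46 ≡ 42, 58^(138/23) = 58^6 ≡ 129 (mod 139). None of these is 1, so 58 has order 138 = φ(139), so it is a primitive root mod 139.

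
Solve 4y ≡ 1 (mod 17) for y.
13

Using Extended Euclidean Algorithm:
gcd(4, 17) = 1
Bezout coefficients: 4 × -4 + 17 × 1 = 1
So 4 × -4 ≡ 1 (mod 17)
The inverse is -4 mod 17 = 13
Verification: 4 × 13 = 52 = 3 × 17 + 1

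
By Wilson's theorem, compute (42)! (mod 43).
By Wilson's theorem, (42)! ≡ -1 ≡ 42 (mod 43)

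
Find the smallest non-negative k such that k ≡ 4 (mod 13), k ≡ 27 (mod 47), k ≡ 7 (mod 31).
14174

Using the Chinese Remainder Theorem:
M = product of moduli = 18941
For equation 1: M_1 = 1457, 1457 ≡ 1 (mod 13), inverse of 1457 mod 13 is 1 (check: 1 × 1 = 1 ≡ 1 (mod 13))
For equation 2: M_2 = 403, 403 ≡ 27 (mod 47), inverse of 403 mod 47 is 7 (check: 27 × 7 = 189 ≡ 1 (mod 47))
For equation 3: M_3 = 611, 611 ≡ 22 (mod 31), inverse of 611 mod 31 is 24 (check: 22 × 24 = 528 ≡ 1 (mod 31))
Combine: k ≡ Σ r_i×M_i×(M_i⁻¹ mod m_i) = 4×1457×1 + 27×403×7 + 7×611×24 = 5828 + 76167 + 102648 = 184643
184643 mod 18941 = 14174
k ≡ 14174 (mod 18941)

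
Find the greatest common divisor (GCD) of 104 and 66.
2

Using the Euclidean algorithm:
104 = 1 × 66 + 38
66 = 1 × 38 + 28
38 = 1 × 28 + 10
28 = 2 × 10 + 8
10 = 1 × 8 + 2
8 = 4 × 2 + 0

GCD(104, 66) = 2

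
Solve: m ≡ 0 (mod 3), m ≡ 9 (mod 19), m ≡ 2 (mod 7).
M = 3 × 19 × 7 = 399. M₁ = 133, y₁ ≡ 1 (mod 3). M₂ = 21, y₂ ≡ 10 (mod 19). M₃ = 57, y₃ ≡ 1 (mod 7). m = 0×133×1 + 9×21×10 + 2×57×1 ≡ 9 (mod 399)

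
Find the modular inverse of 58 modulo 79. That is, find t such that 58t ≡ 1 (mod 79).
15

Using Extended Euclidean Algorithm:
gcd(58, 79) = 1
Bezout coefficients: 58 × 15 + 79 × -11 = 1
So 58 × 15 ≡ 1 (mod 79)
The inverse is 15 mod 79 = 15
Verification: 58 × 15 = 870 = 11 × 79 + 1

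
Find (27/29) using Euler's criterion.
(27/29) = 27^{14} mod 29 = -1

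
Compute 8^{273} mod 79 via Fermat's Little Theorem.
1

By Fermat's Little Theorem, a^(p-1) ≡ 1 (mod p) for prime p and gcd(a, p) = 1
Here p = 79, so 8^78 ≡ 1 (mod 79)
We can reduce the exponent: 273 mod 78 = 39
So 8^273 ≡ 8^39 (mod 79)
Computing: 8^39 mod 79 = 1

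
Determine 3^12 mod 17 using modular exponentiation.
Using repeated squaring. 12 = 8 + 4 (binary 1100). Repeated squaring mod 17: 3^1 ≡ 3; 3^2 ≡ 3² = 9 ≡ 9; 3^4 ≡ 9² = 81 ≡ 13; 3^8 ≡ 13² = 169 ≡ 16. Multiply: 3^12 = 3^8 × 3^4 ≡ 16 × 13 (mod 17): 16 × 13 = 208 ≡ 4. So 3^12 ≡ 4 (mod 17).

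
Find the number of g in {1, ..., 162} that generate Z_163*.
Number of primitive roots mod 163 = φ(162) = 54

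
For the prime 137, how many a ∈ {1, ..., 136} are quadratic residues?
For prime 137, there are (p-1)/2 = (137-1)/2 = 68 quadratic residues (excluding 0).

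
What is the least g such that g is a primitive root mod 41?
p - 1 = 40 has prime divisors 2, 5. h is a primitive root mod 41 iff h^(40/q) ≢ 1 (mod 41) for each such q.
h = 2: 2^20 ≡ 1, 2^8 ≡ 10 (mod 41); 2^20 ≡ 1, so not a primitive root.
h = 3: 3^20 ≡ 40, 3^8 ≡ 1 (mod 41); 3^8 ≡ 1, so not a primitive root.
h = 4: 4^20 ≡ 1, 4^8 ≡ 18 (mod 41); 4^20 ≡ 1, so not a primitive root.
h = 5: 5^20 ≡ 1, 5^8 ≡ 18 (mod 41); 5^20 ≡ 1, so not a primitive root.
h = 6: 6^20 ≡ 40, 6^8 ≡ 10 (mod 41); none is 1, so 6 has order 40 and is a primitive root.
The smallest primitive root mod 41 is g = 6.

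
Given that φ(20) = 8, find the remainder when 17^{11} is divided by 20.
By Euler: 17^{8} ≡ 1 (mod 20) since gcd(17, 20) = 1. 11 = 1×8 + 3. So 17^{11} ≡ 17^{3} ≡ 13 (mod 20)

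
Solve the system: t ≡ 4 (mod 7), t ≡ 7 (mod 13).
M = 7 × 13 = 91. M₁ = 13, y₁ ≡ 6 (mod 7). M₂ = 7, y₂ ≡ 2 (mod 13). t = 4×13×6 + 7×7×2 ≡ 46 (mod 91)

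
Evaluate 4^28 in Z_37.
Using repeated squaring. 28 = 16 + 8 + 4 (binary 11100). Repeated squaring mod 37: 4^1 ≡ 4; 4^2 ≡ 4² = 16 ≡ 16; 4^4 ≡ 16² = 256 ≡ 34; 4^8 ≡ 34² = 1156 ≡ 9; 4^16 ≡ 9² = 81 ≡ 7. Multiply: 4^28 = 4^16 × 4^8 × 4^4 ≡ 7 × 9 × 34 (mod 37): 7 × 9 = 63 ≡ 26; 26 × 34 = 884 ≡ 33. So 4^28 ≡ 33 (mod 37).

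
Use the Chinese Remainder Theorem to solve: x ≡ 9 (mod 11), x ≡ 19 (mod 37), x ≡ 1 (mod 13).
4200

Using the Chinese Remainder Theorem:
M = product of moduli = 5291
For equation 1: M_1 = 481, 481 ≡ 8 (mod 11), inverse of 481 mod 11 is 7 (check: 8 × 7 = 56 ≡ 1 (mod 11))
For equation 2: M_2 = 143, 143 ≡ 32 (mod 37), inverse of 143 mod 37 is 22 (check: 32 × 22 = 704 ≡ 1 (mod 37))
For equation 3: M_3 = 407, 407 ≡ 4 (mod 13), inverse of 407 mod 13 is 10 (check: 4 × 10 = 40 ≡ 1 (mod 13))
Combine: x ≡ Σ r_i×M_i×(M_i⁻¹ mod m_i) = 9×481×7 + 19×143×22 + 1×407×10 = 30303 + 59774 + 4070 = 94147
94147 mod 5291 = 4200
x ≡ 4200 (mod 5291)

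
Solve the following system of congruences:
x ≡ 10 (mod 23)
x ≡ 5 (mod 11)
148

Using the Chinese Remainder Theorem:
M = product of moduli = 253
For equation 1: M_1 = 11, 11 ≡ 11 (mod 23), inverse of 11 mod 23 is 21 (check: 11 × 21 = 231 ≡ 1 (mod 23))
For equation 2: M_2 = 23, 23 ≡ 1 (mod 11), inverse of 23 mod 11 is 1 (check: 1 × 1 = 1 ≡ 1 (mod 11))
Combine: x ≡ Σ r_i×M_i×(M_i⁻¹ mod m_i) = 10×11×21 + 5×23×1 = 2310 + 115 = 2425
2425 mod 253 = 148
x ≡ 148 (mod 253)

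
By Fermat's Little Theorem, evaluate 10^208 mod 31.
By Fermat: 10^{30} ≡ 1 (mod 31). 208 = 6×30 + 28. So 10^{208} ≡ 10^{28} ≡ 9 (mod 31)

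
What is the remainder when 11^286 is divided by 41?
Using Fermat: 11^{40} ≡ 1 (mod 41). 286 ≡ 6 (mod 40). So 11^{286} ≡ 11^{6} ≡ 33 (mod 41)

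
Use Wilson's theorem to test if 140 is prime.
(139)! mod 140 = 0. Since 0 ≢ -1 (mod 140), 140 is not prime.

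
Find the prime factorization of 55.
5 × 11

Divide by primes starting from smallest:
55 ÷ 5 = 11
11 ÷ 11 = 1

55 = 5 × 11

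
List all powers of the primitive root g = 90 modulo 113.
g^1, g^2, ..., g^{112} mod 113: {90, 77, 37, 53, 24, 13, 40, 97, 29, 11, 86, 56, 68, 18, 38, 30, 101, 50, 93, 8, 42, 51, 70, 85, 79, 104, 94, 98, 6, 88, 10, 109, 92, 31, 78, 14, 17, 61, 66, 64, 110, 69, 108, 2, 67, 41, 74, 106, 48, 26, 80, 81, 58, 22, 59, 112, 23, 36, 76, 60, 89, 100, 73, 16, 84, 102, 27, 57, 45, 95, 75, 83, 12, 63, 20, 105, 71, 62, 43, 28, 34, 9, 19, 15, 107, 25, 103, 4, 21, 82, 35, 99, 96, 52, 47, 49, 3, 44, 5, 111, 46, 72, 39, 7, 65, 87, 33, 32, 55, 91, 54, 1}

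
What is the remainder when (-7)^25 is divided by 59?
Using repeated squaring. (-7) ≡ 52 (mod 59). 25 = 16 + 8 + 1 (binary 11001). Repeated squaring mod 59: 52^1 ≡ 52; 52^2 ≡ 52² = 2704 ≡ 49; 52^4 ≡ 49² = 2401 ≡ 41; 52^8 ≡ 41² = 1681 ≡ 29; 52^16 ≡ 29² = 841 ≡ 15. Multiply: (-7)^25 ≡ 52^16 × 52^8 × 52^1 ≡ 15 × 29 × 52 (mod 59): 15 × 29 = 435 ≡ 22; 22 × 52 = 1144 ≡ 23. So (-7)^25 ≡ 23 (mod 59).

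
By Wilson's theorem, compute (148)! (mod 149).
By Wilson's theorem, (148)! ≡ -1 ≡ 148 (mod 149)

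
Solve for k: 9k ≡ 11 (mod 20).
19

Since gcd(9, 20) = 1 divides 11, a solution exists.
Multiply both sides by the inverse of 9 mod 20:
  9^(-1) mod 20 = 9
  x ≡ 9 × 11 ≡ 99 ≡ 19 (mod 20)
Verification: 9 × 19 = 171 = 8 × 20 + 11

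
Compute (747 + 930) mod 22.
5

(747 + 930) = 1677
1677 mod 22 = 5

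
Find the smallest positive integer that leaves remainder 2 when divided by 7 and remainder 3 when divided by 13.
M = 7 × 13 = 91. M₁ = 13, y₁ ≡ 6 (mod 7). M₂ = 7, y₂ ≡ 2 (mod 13). y = 2×13×6 + 3×7×2 ≡ 16 (mod 91). The smallest positive such number is 16.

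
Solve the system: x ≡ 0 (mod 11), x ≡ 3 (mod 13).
M = 11 × 13 = 143. M₁ = 13, y₁ ≡ 6 (mod 11). M₂ = 11, y₂ ≡ 6 (mod 13). x = 0×13×6 + 3×11×6 ≡ 55 (mod 143)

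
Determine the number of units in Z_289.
272

Prime factorization: 289 = 17^2
Using the formula φ(n) = n × Π(1 - 1/p) for each prime factor p:
φ(289) = 289 × (1 - 1/17)
φ(289) = 272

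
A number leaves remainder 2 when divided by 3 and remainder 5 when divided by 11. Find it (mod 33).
M = 3 × 11 = 33. M₁ = 11, y₁ ≡ 2 (mod 3). M₂ = 3, y₂ ≡ 4 (mod 11). r = 2×11×2 + 5×3×4 ≡ 5 (mod 33)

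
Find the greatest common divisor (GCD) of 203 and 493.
29

Using the Euclidean algorithm:
203 = 0 × 493 + 203
493 = 2 × 203 + 87
203 = 2 × 87 + 29
87 = 3 × 29 + 0

GCD(203, 493) = 29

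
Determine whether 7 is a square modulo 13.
By Euler's criterion: 7^{6} ≡ 12 (mod 13). Since this equals -1 (≡ 12), 7 is not a QR.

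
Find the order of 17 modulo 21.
Powers of 17 mod 21: 17^1≡17, 17^2≡16, 17^3≡20, 17^4≡4, 17^5≡5, 17^6≡1. Order = 6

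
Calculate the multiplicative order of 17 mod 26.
Powers of 17 mod 26: 17^1≡17, 17^2≡3, 17^3≡25, 17^4≡9, 17^5≡23, 17^6≡1. Order = 6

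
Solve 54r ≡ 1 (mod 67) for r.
54^(-1) ≡ 36 (mod 67). Verification: 54 × 36 = 1944 ≡ 1 (mod 67)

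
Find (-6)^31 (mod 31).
Using Fermat: (-6)^{30} ≡ 1 (mod 31). 31 ≡ 1 (mod 30). So (-6)^{31} ≡ (-6)^{1} ≡ 25 (mod 31)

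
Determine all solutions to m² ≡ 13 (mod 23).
The square roots of 13 mod 23 are 6 and 17. Verify: 6² = 36 ≡ 13 (mod 23)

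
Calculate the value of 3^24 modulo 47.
Using repeated squaring. 24 = 16 + 8 (binary 11000). Repeated squaring mod 47: 3^1 ≡ 3; 3^2 ≡ 3² = 9 ≡ 9; 3^4 ≡ 9² = 81 ≡ 34; 3^8 ≡ 34² = 1156 ≡ 28; 3^16 ≡ 28² = 784 ≡ 32. Multiply: 3^24 = 3^16 × 3^8 ≡ 32 × 28 (mod 47): 32 × 28 = 896 ≡ 3. So 3^24 ≡ 3 (mod 47).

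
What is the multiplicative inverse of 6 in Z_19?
16

Using Extended Euclidean Algorithm:
gcd(6, 19) = 1
Bezout coefficients: 6 × -3 + 19 × 1 = 1
So 6 × -3 ≡ 1 (mod 19)
The inverse is -3 mod 19 = 16
Verification: 6 × 16 = 96 = 5 × 19 + 1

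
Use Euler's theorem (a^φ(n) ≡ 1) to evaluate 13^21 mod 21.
By Euler: 13^{12} ≡ 1 (mod 21) since gcd(13, 21) = 1. 21 = 1×12 + 9. So 13^{21} ≡ 13^{9} ≡ 13 (mod 21)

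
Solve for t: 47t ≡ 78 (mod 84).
66

Since gcd(47, 84) = 1 divides 78, a solution exists.
Multiply both sides by the inverse of 47 mod 84:
  47^(-1) mod 84 = 59
  x ≡ 59 × 78 ≡ 4602 ≡ 66 (mod 84)
Verification: 47 × 66 = 3102 = 36 × 84 + 78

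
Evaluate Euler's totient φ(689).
624

Prime factorization: 689 = 13 × 53
Using the formula φ(n) = n × Π(1 - 1/p) for each prime factor p:
φ(689) = 689 × (1 - 1/13) × (1 - 1/53)
φ(689) = 624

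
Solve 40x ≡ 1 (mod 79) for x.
2

Using Extended Euclidean Algorithm:
gcd(40, 79) = 1
Bezout coefficients: 40 × 2 + 79 × -1 = 1
So 40 × 2 ≡ 1 (mod 79)
The inverse is 2 mod 79 = 2
Verification: 40 × 2 = 80 = 1 × 79 + 1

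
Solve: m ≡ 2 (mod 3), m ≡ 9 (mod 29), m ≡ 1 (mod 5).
M = 3 × 29 × 5 = 435. M₁ = 145, y₁ ≡ 1 (mod 3). M₂ = 15, y₂ ≡ 2 (mod 29). M₃ = 87, y₃ ≡ 3 (mod 5). m = 2×145×1 + 9×15×2 + 1×87×3 ≡ 386 (mod 435)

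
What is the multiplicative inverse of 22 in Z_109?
22^(-1) ≡ 5 (mod 109). Verification: 22 × 5 = 110 ≡ 1 (mod 109)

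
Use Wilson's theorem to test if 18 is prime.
(17)! mod 18 = 0. Since 0 ≢ -1 (mod 18), 18 is not prime.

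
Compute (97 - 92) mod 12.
5

(97 - 92) = 5
5 mod 12 = 5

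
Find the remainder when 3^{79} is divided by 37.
By Fermat: 3^{36} ≡ 1 (mod 37). 79 = 2×36 + 7. So 3^{79} ≡ 3^{7} ≡ 4 (mod 37)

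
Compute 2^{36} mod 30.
16

Using successive squaring:
Binary expansion of 36: 100100
Powers of 2 mod 30 (each is the square of the previous):
  2^1 ≡ 2 (mod 30)
  2^2 ≡ 2² = 4 ≡ 4 (mod 30)
  2^4 ≡ 4² = 16 ≡ 16 (mod 30)
  2^8 ≡ 16² = 256 ≡ 16 (mod 30)
  2^16 ≡ 16² = 256 ≡ 16 (mod 30)
  2^32 ≡ 16² = 256 ≡ 16 (mod 30)
36 = 32 + 4, so 2^36 = 2^32 × 2^4 ≡ 16 × 16 (mod 30)
Multiplying step by step:
  16 × 16 = 256 ≡ 16 (mod 30)
Result: 2^36 ≡ 16 (mod 30)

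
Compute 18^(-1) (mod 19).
18^(-1) ≡ 18 (mod 19). Verification: 18 × 18 = 324 ≡ 1 (mod 19)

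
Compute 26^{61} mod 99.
26

Using successive squaring:
Binary expansion of 61: 111101
Powers of 26 mod 99 (each is the square of the previous):
  26^1 ≡ 26 (mod 99)
  26^2 ≡ 26² = 676 ≡ 82 (mod 99)
  26^4 ≡ 82² = 6724 ≡ 91 (mod 99)
  26^8 ≡ 91² = 8281 ≡ 64 (mod 99)
  26^16 ≡ 64² = 4096 ≡ 37 (mod 99)
  26^32 ≡ 37² = 1369 ≡ 82 (mod 99)
61 = 32 + 16 + 8 + 4 + 1, so 26^61 = 26^32 × 26^16 × 26^8 × 26^4 × 26^1 ≡ 82 × 37 × 64 × 91 × 26 (mod 99)
Multiplying step by step:
  82 × 37 = 3034 ≡ 64 (mod 99)
  64 × 64 = 4096 ≡ 37 (mod 99)
  37 × 91 = 3367 ≡ 1 (mod 99)
  1 × 26 = 26 ≡ 26 (mod 99)
Result: 26^61 ≡ 26 (mod 99)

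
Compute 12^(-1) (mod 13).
12^(-1) ≡ 12 (mod 13). Verification: 12 × 12 = 144 ≡ 1 (mod 13)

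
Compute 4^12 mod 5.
Using Fermat: 4^{4} ≡ 1 (mod 5). 12 ≡ 0 (mod 4). So 4^{12} ≡ 4^{0} ≡ 1 (mod 5)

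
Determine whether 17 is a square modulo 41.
By Euler's criterion: 17^{20} ≡ 40 (mod 41). Since this equals -1 (≡ 40), 17 is not a QR.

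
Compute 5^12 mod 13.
Using Fermat: 5^{12} ≡ 1 (mod 13). 12 ≡ 0 (mod 12). So 5^{12} ≡ 5^{0} ≡ 1 (mod 13)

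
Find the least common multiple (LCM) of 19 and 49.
931

First find GCD(19, 49) using the Euclidean algorithm:
19 = 0 × 49 + 19
49 = 2 × 19 + 11
19 = 1 × 11 + 8
11 = 1 × 8 + 3
8 = 2 × 3 + 2
3 = 1 × 2 + 1
2 = 2 × 1 + 0
GCD(19, 49) = 1

LCM formula: LCM(a, b) = (a × b) / GCD(a, b)
LCM(19, 49) = (19 × 49) / 1
LCM(19, 49) = 931 / 1
LCM(19, 49) = 931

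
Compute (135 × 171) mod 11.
7

(135 × 171) = 23085
23085 mod 11 = 7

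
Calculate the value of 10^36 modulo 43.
Using repeated squaring. 36 = 32 + 4 (binary 100100). Repeated squaring mod 43: 10^1 ≡ 10; 10^2 ≡ 10² = 100 ≡ 14; 10^4 ≡ 14² = 196 ≡ 24; 10^8 ≡ 24² = 576 ≡ 17; 10^16 ≡ 17² = 289 ≡ 31; 10^32 ≡ 31² = 961 ≡ 15. Multiply: 10^36 = 10^32 × 10^4 ≡ 15 × 24 (mod 43): 15 × 24 = 360 ≡ 16. So 10^36 ≡ 16 (mod 43).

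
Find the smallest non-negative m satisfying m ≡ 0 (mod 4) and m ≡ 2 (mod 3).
M = 4 × 3 = 12. M₁ = 3, y₁ ≡ 3 (mod 4). M₂ = 4, y₂ ≡ 1 (mod 3). m = 0×3×3 + 2×4×1 ≡ 8 (mod 12)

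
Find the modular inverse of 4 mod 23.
4^(-1) ≡ 6 (mod 23). Verification: 4 × 6 = 24 ≡ 1 (mod 23)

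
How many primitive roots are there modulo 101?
40

The number of primitive roots modulo p is φ(p-1) = φ(100)
φ(100) = 40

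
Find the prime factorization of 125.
5^3

Divide by primes starting from smallest:
125 ÷ 5 = 25
25 ÷ 5 = 5
5 ÷ 5 = 1

125 = 5^3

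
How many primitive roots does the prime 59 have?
Number of primitive roots mod 59 = φ(58) = 28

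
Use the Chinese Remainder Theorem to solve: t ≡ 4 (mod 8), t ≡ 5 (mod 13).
M = 8 × 13 = 104. M₁ = 13, y₁ ≡ 5 (mod 8). M₂ = 8, y₂ ≡ 5 (mod 13). t = 4×13×5 + 5×8×5 ≡ 44 (mod 104)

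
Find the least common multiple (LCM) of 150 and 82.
6150

First find GCD(150, 82) using the Euclidean algorithm:
150 = 1 × 82 + 68
82 = 1 × 68 + 14
68 = 4 × 14 + 12
14 = 1 × 12 + 2
12 = 6 × 2 + 0
GCD(150, 82) = 2

LCM formula: LCM(a, b) = (a × b) / GCD(a, b)
LCM(150, 82) = (150 × 82) / 2
LCM(150, 82) = 12300 / 2
LCM(150, 82) = 6150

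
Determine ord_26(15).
Powers of 15 mod 26: 15^1≡15, 15^2≡17, 15^3≡21, 15^4≡3, 15^5≡19, 15^6≡25, 15^7≡11, 15^8≡9, 15^9≡5, 15^10≡23, 15^11≡7, 15^12≡1. Order = 12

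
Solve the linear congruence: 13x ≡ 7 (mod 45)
4

Since gcd(13, 45) = 1 divides 7, a solution exists.
Multiply both sides by the inverse of 13 mod 45:
  13^(-1) mod 45 = 7
  x ≡ 7 × 7 ≡ 49 ≡ 4 (mod 45)
Verification: 13 × 4 = 52 = 1 × 45 + 7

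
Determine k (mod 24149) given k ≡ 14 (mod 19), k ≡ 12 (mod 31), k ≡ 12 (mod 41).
22890

Using the Chinese Remainder Theorem:
M = product of moduli = 24149
For equation 1: M_1 = 1271, 1271 ≡ 17 (mod 19), inverse of 1271 mod 19 is 9 (check: 17 × 9 = 153 ≡ 1 (mod 19))
For equation 2: M_2 = 779, 779 ≡ 4 (mod 31), inverse of 779 mod 31 is 8 (check: 4 × 8 = 32 ≡ 1 (mod 31))
For equation 3: M_3 = 589, 589 ≡ 15 (mod 41), inverse of 589 mod 41 is 11 (check: 15 × 11 = 165 ≡ 1 (mod 41))
Combine: k ≡ Σ r_i×M_i×(M_i⁻¹ mod m_i) = 14×1271×9 + 12×779×8 + 12×589×11 = 160146 + 74784 + 77748 = 312678
312678 mod 24149 = 22890
k ≡ 22890 (mod 24149)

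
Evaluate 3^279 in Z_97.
Using Fermat: 3^{96} ≡ 1 (mod 97). 279 ≡ 87 (mod 96). So 3^{279} ≡ 3^{87} ≡ 12 (mod 97)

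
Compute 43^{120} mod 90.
1

Using successive squaring:
Binary expansion of 120: 1111000
Powers of 43 mod 90 (each is the square of the previous):
  43^1 ≡ 43 (mod 90)
  43^2 ≡ 43² = 1849 ≡ 49 (mod 90)
  43^4 ≡ 49² = 2401 ≡ 61 (mod 90)
  43^8 ≡ 61² = 3721 ≡ 31 (mod 90)
  43^16 ≡ 31² = 961 ≡ 61 (mod 90)
  43^32 ≡ 61² = 3721 ≡ 31 (mod 90)
  43^64 ≡ 31² = 961 ≡ 61 (mod 90)
120 = 64 + 32 + 16 + 8, so 43^120 = 43^64 × 43^32 × 43^16 × 43^8 ≡ 61 × 31 × 61 × 31 (mod 90)
Multiplying step by step:
  61 × 31 = 1891 ≡ 1 (mod 90)
  1 × 61 = 61 ≡ 61 (mod 90)
  61 × 31 = 1891 ≡ 1 (mod 90)
Result: 43^120 ≡ 1 (mod 90)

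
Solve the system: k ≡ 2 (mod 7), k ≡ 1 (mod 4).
M = 7 × 4 = 28. M₁ = 4, y₁ ≡ 2 (mod 7). M₂ = 7, y₂ ≡ 3 (mod 4). k = 2×4×2 + 1×7×3 ≡ 9 (mod 28)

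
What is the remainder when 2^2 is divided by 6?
2 = 2 (binary 10). Repeated squaring mod 6: 2^1 ≡ 2; 2^2 ≡ 2² = 4 ≡ 4. So 2^2 ≡ 4 (mod 6).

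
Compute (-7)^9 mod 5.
(-7) ≡ 3 (mod 5). 9 = 8 + 1 (binary 1001). Repeated squaring mod 5: 3^1 ≡ 3; 3^2 ≡ 3² = 9 ≡ 4; 3^4 ≡ 4² = 16 ≡ 1; 3^8 ≡ 1² = 1 ≡ 1. Multiply: (-7)^9 ≡ 3^8 × 3^1 ≡ 1 × 3 (mod 5): 1 × 3 = 3 ≡ 3. So (-7)^9 ≡ 3 (mod 5).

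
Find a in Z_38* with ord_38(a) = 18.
3 has order 18 mod 38 since 3^{18} ≡ 1 (mod 38) and no smaller power works.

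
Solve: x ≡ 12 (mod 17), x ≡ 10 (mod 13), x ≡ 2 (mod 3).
M = 17 × 13 × 3 = 663. M₁ = 39, y₁ ≡ 7 (mod 17). M₂ = 51, y₂ ≡ 12 (mod 13). M₃ = 221, y₃ ≡ 2 (mod 3). x = 12×39×7 + 10×51×12 + 2×221×2 ≡ 335 (mod 663)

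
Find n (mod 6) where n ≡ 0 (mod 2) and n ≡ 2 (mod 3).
M = 2 × 3 = 6. M₁ = 3, y₁ ≡ 1 (mod 2). M₂ = 2, y₂ ≡ 2 (mod 3). n = 0×3×1 + 2×2×2 ≡ 2 (mod 6)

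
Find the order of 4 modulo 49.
Powers of 4 mod 49: 4^1≡4, 4^2≡16, 4^3≡15, 4^4≡11, 4^5≡44, 4^6≡29, 4^7≡18, 4^8≡23, 4^9≡43, 4^10≡25, 4^11≡2, 4^12≡8, 4^13≡32, 4^14≡30, 4^15≡22, 4^16≡39, 4^17≡9, 4^18≡36, 4^19≡46, 4^20≡37, 4^21≡1. Order = 21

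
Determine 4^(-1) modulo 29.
4^(-1) ≡ 22 (mod 29). Verification: 4 × 22 = 88 ≡ 1 (mod 29)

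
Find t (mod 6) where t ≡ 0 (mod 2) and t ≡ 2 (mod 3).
M = 2 × 3 = 6. M₁ = 3, y₁ ≡ 1 (mod 2). M₂ = 2, y₂ ≡ 2 (mod 3). t = 0×3×1 + 2×2×2 ≡ 2 (mod 6)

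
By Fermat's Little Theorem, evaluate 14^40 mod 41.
By Fermat's Little Theorem, 14^{40} ≡ 1 (mod 41) since 41 is prime and gcd(14, 41) = 1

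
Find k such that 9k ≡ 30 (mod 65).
25

Since gcd(9, 65) = 1 divides 30, a solution exists.
Multiply both sides by the inverse of 9 mod 65:
  9^(-1) mod 65 = 29
  x ≡ 29 × 30 ≡ 870 ≡ 25 (mod 65)
Verification: 9 × 25 = 225 = 3 × 65 + 30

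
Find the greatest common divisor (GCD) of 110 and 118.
2

Using the Euclidean algorithm:
110 = 0 × 118 + 110
118 = 1 × 110 + 8
110 = 13 × 8 + 6
8 = 1 × 6 + 2
6 = 3 × 2 + 0

GCD(110, 118) = 2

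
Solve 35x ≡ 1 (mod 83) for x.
19

Using Extended Euclidean Algorithm:
gcd(35, 83) = 1
Bezout coefficients: 35 × 19 + 83 × -8 = 1
So 35 × 19 ≡ 1 (mod 83)
The inverse is 19 mod 83 = 19
Verification: 35 × 19 = 665 = 8 × 83 + 1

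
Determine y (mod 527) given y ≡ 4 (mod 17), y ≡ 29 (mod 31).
463

Using the Chinese Remainder Theorem:
M = product of moduli = 527
For equation 1: M_1 = 31, 31 ≡ 14 (mod 17), inverse of 31 mod 17 is 11 (check: 14 × 11 = 154 ≡ 1 (mod 17))
For equation 2: M_2 = 17, 17 ≡ 17 (mod 31), inverse of 17 mod 31 is 11 (check: 17 × 11 = 187 ≡ 1 (mod 31))
Combine: y ≡ Σ r_i×M_i×(M_i⁻¹ mod m_i) = 4×31×11 + 29×17×11 = 1364 + 5423 = 6787
6787 mod 527 = 463
y ≡ 463 (mod 527)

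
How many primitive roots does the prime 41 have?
Number of primitive roots mod 41 = φ(40) = 16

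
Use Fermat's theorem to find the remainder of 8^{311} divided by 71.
29

By Fermat's Little Theorem, a^(p-1) ≡ 1 (mod p) for prime p and gcd(a, p) = 1
Here p = 71, so 8^70 ≡ 1 (mod 71)
We can reduce the exponent: 311 mod 70 = 31
So 8^311 ≡ 8^31 (mod 71)
Computing: 8^31 mod 71 = 29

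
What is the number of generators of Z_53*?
Number of primitive roots mod 53 = φ(52) = 24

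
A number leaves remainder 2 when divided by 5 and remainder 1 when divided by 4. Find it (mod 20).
M = 5 × 4 = 20. M₁ = 4, y₁ ≡ 4 (mod 5). M₂ = 5, y₂ ≡ 1 (mod 4). k = 2×4×4 + 1×5×1 ≡ 17 (mod 20)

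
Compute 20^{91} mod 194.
42

Using successive squaring:
Binary expansion of 91: 1011011
Powers of 20 mod 194 (each is the square of the previous):
  20^1 ≡ 20 (mod 194)
  20^2 ≡ 20² = 400 ≡ 12 (mod 194)
  20^4 ≡ 12² = 144 ≡ 144 (mod 194)
  20^8 ≡ 144² = 20736 ≡ 172 (mod 194)
  20^16 ≡ 172² = 29584 ≡ 96 (mod 194)
  20^32 ≡ 96² = 9216 ≡ 98 (mod 194)
  20^64 ≡ 98² = 9604 ≡ 98 (mod 194)
91 = 64 + 16 + 8 + 2 + 1, so 20^91 = 20^64 × 20^16 × 20^8 × 20^2 × 20^1 ≡ 98 × 96 × 172 × 12 × 20 (mod 194)
Multiplying step by step:
  98 × 96 = 9408 ≡ 96 (mod 194)
  96 × 172 = 16512 ≡ 22 (mod 194)
  22 × 12 = 264 ≡ 70 (mod 194)
  70 × 20 = 1400 ≡ 42 (mod 194)
Result: 20^91 ≡ 42 (mod 194)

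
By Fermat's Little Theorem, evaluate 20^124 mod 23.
By Fermat: 20^{22} ≡ 1 (mod 23). 124 = 5×22 + 14. So 20^{124} ≡ 20^{14} ≡ 4 (mod 23)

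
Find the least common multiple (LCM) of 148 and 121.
17908

First find GCD(148, 121) using the Euclidean algorithm:
148 = 1 × 121 + 27
121 = 4 × 27 + 13
27 = 2 × 13 + 1
13 = 13 × 1 + 0
GCD(148, 121) = 1

LCM formula: LCM(a, b) = (a × b) / GCD(a, b)
LCM(148, 121) = (148 × 121) / 1
LCM(148, 121) = 17908 / 1
LCM(148, 121) = 17908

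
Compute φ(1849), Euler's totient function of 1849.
1806

Prime factorization: 1849 = 43^2
Using the formula φ(n) = n × Π(1 - 1/p) for each prime factor p:
φ(1849) = 1849 × (1 - 1/43)
φ(1849) = 1806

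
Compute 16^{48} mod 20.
16

Using successive squaring:
Binary expansion of 48: 110000
Powers of 16 mod 20 (each is the square of the previous):
  16^1 ≡ 16 (mod 20)
  16^2 ≡ 16² = 256 ≡ 16 (mod 20)
  16^4 ≡ 16² = 256 ≡ 16 (mod 20)
  16^8 ≡ 16² = 256 ≡ 16 (mod 20)
  16^16 ≡ 16² = 256 ≡ 16 (mod 20)
  16^32 ≡ 16² = 256 ≡ 16 (mod 20)
48 = 32 + 16, so 16^48 = 16^32 × 16^16 ≡ 16 × 16 (mod 20)
Multiplying step by step:
  16 × 16 = 256 ≡ 16 (mod 20)
Result: 16^48 ≡ 16 (mod 20)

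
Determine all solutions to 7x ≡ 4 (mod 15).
7

Since gcd(7, 15) = 1 divides 4, a solution exists.
Multiply both sides by the inverse of 7 mod 15:
  7^(-1) mod 15 = 13
  x ≡ 13 × 4 ≡ 52 ≡ 7 (mod 15)
Verification: 7 × 7 = 49 = 3 × 15 + 4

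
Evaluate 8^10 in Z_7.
8 ≡ 1 (mod 7). 10 = 8 + 2 (binary 1010). Repeated squaring mod 7: 1^1 ≡ 1; 1^2 ≡ 1² = 1 ≡ 1; 1^4 ≡ 1² = 1 ≡ 1; 1^8 ≡ 1² = 1 ≡ 1. Multiply: 8^10 ≡ 1^8 × 1^2 ≡ 1 × 1 (mod 7): 1 × 1 = 1 ≡ 1. So 8^10 ≡ 1 (mod 7).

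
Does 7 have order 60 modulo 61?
p - 1 = 60 has prime divisors 2, 3, 5. Check 7^(60/q) mod 61 for each: 7^(60/2) = 7^30 ≡ 60, 7^(60/3) = 7^20 ≡ 47, 7^(60/5) = 7^12 ≡ 34 (mod 61). None of these is 1, so 7 has order 60 = φ(61), so it is a primitive root mod 61.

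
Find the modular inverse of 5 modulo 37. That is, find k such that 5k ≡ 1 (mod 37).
15

Using Extended Euclidean Algorithm:
gcd(5, 37) = 1
Bezout coefficients: 5 × 15 + 37 × -2 = 1
So 5 × 15 ≡ 1 (mod 37)
The inverse is 15 mod 37 = 15
Verification: 5 × 15 = 75 = 2 × 37 + 1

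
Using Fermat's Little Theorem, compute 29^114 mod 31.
By Fermat: 29^{30} ≡ 1 (mod 31). 114 = 3×30 + 24. So 29^{114} ≡ 29^{24} ≡ 16 (mod 31)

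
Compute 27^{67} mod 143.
14

Using successive squaring:
Binary expansion of 67: 1000011
Powers of 27 mod 143 (each is the square of the previous):
  27^1 ≡ 27 (mod 143)
  27^2 ≡ 27² = 729 ≡ 14 (mod 143)
  27^4 ≡ 14² = 196 ≡ 53 (mod 143)
  27^8 ≡ 53² = 2809 ≡ 92 (mod 143)
  27^16 ≡ 92² = 8464 ≡ 27 (mod 143)
  27^32 ≡ 27² = 729 ≡ 14 (mod 143)
  27^64 ≡ 14² = 196 ≡ 53 (mod 143)
67 = 64 + 2 + 1, so 27^67 = 27^64 × 27^2 × 27^1 ≡ 53 × 14 × 27 (mod 143)
Multiplying step by step:
  53 × 14 = 742 ≡ 27 (mod 143)
  27 × 27 = 729 ≡ 14 (mod 143)
Result: 27^67 ≡ 14 (mod 143)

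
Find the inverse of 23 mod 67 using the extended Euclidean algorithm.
Extended GCD: 23(-32) + 67(11) = 1. So 23^(-1) ≡ 35 ≡ 35 (mod 67). Verify: 23 × 35 = 805 ≡ 1 (mod 67)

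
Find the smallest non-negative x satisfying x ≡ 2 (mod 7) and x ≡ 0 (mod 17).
M = 7 × 17 = 119. M₁ = 17, y₁ ≡ 5 (mod 7). M₂ = 7, y₂ ≡ 5 (mod 17). x = 2×17×5 + 0×7×5 ≡ 51 (mod 119)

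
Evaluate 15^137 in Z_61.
Using Fermat: 15^{60} ≡ 1 (mod 61). 137 ≡ 17 (mod 60). So 15^{137} ≡ 15^{17} ≡ 42 (mod 61)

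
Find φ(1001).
720

Prime factorization: 1001 = 7 × 11 × 13
Using the formula φ(n) = n × Π(1 - 1/p) for each prime factor p:
φ(1001) = 1001 × (1 - 1/7) × (1 - 1/11) × (1 - 1/13)
φ(1001) = 720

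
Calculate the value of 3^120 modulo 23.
Using Fermat: 3^{22} ≡ 1 (mod 23). 120 ≡ 10 (mod 22). So 3^{120} ≡ 3^{10} ≡ 8 (mod 23)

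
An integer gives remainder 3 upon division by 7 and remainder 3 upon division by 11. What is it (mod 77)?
M = 7 × 11 = 77. M₁ = 11, y₁ ≡ 2 (mod 7). M₂ = 7, y₂ ≡ 8 (mod 11). r = 3×11×2 + 3×7×8 ≡ 3 (mod 77). The smallest positive such number is 3.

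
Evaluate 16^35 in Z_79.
Using repeated squaring. 35 = 32 + 2 + 1 (binary 100011). Repeated squaring mod 79: 16^1 ≡ 16; 16^2 ≡ 16² = 256 ≡ 19; 16^4 ≡ 19² = 361 ≡ 45; 16^8 ≡ 45² = 2025 ≡ 50; 16^16 ≡ 50² = 2500 ≡ 51; 16^32 ≡ 51² = 2601 ≡ 73. Multiply: 16^35 = 16^32 × 16^2 × 16^1 ≡ 73 × 19 × 16 (mod 79): 73 × 19 = 1387 ≡ 44; 44 × 16 = 704 ≡ 72. So 16^35 ≡ 72 (mod 79).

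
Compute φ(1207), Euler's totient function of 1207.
1120

Prime factorization: 1207 = 17 × 71
Using the formula φ(n) = n × Π(1 - 1/p) for each prime factor p:
φ(1207) = 1207 × (1 - 1/17) × (1 - 1/71)
φ(1207) = 1120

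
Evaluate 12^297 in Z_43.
Using Fermat: 12^{42} ≡ 1 (mod 43). 297 ≡ 3 (mod 42). So 12^{297} ≡ 12^{3} ≡ 8 (mod 43)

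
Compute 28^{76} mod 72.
64

Using successive squaring:
Binary expansion of 76: 1001100
Powers of 28 mod 72 (each is the square of the previous):
  28^1 ≡ 28 (mod 72)
  28^2 ≡ 28² = 784 ≡ 64 (mod 72)
  28^4 ≡ 64² = 4096 ≡ 64 (mod 72)
  28^8 ≡ 64² = 4096 ≡ 64 (mod 72)
  28^16 ≡ 64² = 4096 ≡ 64 (mod 72)
  28^32 ≡ 64² = 4096 ≡ 64 (mod 72)
  28^64 ≡ 64² = 4096 ≡ 64 (mod 72)
76 = 64 + 8 + 4, so 28^76 = 28^64 × 28^8 × 28^4 ≡ 64 × 64 × 64 (mod 72)
Multiplying step by step:
  64 × 64 = 4096 ≡ 64 (mod 72)
  64 × 64 = 4096 ≡ 64 (mod 72)
Result: 28^76 ≡ 64 (mod 72)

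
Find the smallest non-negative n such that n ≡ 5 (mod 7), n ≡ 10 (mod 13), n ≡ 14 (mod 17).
439

Using the Chinese Remainder Theorem:
M = product of moduli = 1547
For equation 1: M_1 = 221, 221 ≡ 4 (mod 7), inverse of 221 mod 7 is 2 (check: 4 × 2 = 8 ≡ 1 (mod 7))
For equation 2: M_2 = 119, 119 ≡ 2 (mod 13), inverse of 119 mod 13 is 7 (check: 2 × 7 = 14 ≡ 1 (mod 13))
For equation 3: M_3 = 91, 91 ≡ 6 (mod 17), inverse of 91 mod 17 is 3 (check: 6 × 3 = 18 ≡ 1 (mod 17))
Combine: n ≡ Σ r_i×M_i×(M_i⁻¹ mod m_i) = 5×221×2 + 10×119×7 + 14×91×3 = 2210 + 8330 + 3822 = 14362
14362 mod 1547 = 439
n ≡ 439 (mod 1547)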